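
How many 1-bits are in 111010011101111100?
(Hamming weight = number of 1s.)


Counting 1s in 111010011101111100

12


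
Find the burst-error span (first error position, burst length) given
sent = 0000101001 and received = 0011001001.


XOR: 0011100000

Burst at position 2, length 3


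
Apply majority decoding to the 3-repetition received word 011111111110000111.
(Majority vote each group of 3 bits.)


Groups: 011, 111, 111, 110, 000, 111
Majority votes: 111101

111101


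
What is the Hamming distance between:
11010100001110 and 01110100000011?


XOR: 10100000001101
Count of 1s: 5

5


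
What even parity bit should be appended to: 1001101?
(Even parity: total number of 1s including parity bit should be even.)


Number of 1s in data: 4
Parity bit: 0

0


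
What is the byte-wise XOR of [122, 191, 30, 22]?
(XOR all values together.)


XOR chain: 122 ^ 191 ^ 30 ^ 22 = 205

205


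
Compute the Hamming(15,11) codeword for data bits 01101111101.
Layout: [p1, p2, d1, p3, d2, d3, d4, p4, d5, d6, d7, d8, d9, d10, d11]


Parity bits: p1=1, p2=0, p3=1, p4=0

100111001111101


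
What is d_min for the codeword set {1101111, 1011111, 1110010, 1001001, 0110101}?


Comparing all pairs, minimum distance: 2
Can detect 1 errors, correct 0 errors

2


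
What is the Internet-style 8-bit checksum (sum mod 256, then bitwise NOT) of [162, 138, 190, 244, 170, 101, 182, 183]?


Sum = 1370 mod 256 = 90
Complement = 165

165


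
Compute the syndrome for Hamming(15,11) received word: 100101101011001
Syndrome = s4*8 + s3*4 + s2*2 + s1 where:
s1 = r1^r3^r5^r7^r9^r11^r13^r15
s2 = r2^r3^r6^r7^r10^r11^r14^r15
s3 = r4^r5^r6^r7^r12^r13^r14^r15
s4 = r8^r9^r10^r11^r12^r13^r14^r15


s1=1, s2=0, s3=1, s4=0

Syndrome = 5 (error at position 5)


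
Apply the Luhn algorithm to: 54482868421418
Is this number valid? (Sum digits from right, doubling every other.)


Luhn sum = 70
70 mod 10 = 0

Valid (Luhn sum mod 10 = 0)


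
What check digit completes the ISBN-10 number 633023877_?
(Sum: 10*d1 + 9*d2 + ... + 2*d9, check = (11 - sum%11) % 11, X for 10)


Weighted sum: 205
205 mod 11 = 7

Check digit: 4


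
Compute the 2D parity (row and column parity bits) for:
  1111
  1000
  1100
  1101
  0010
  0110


Row parities: 010110
Column parities: 0010

Row P: 010110, Col P: 0010, Corner: 1


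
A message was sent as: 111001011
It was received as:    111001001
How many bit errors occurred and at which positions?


XOR: 000000010

1 error(s) at position(s): 7


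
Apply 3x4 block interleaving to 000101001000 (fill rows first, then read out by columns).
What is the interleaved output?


Matrix:
  0001
  0100
  1000
Read columns: 001010000100

001010000100


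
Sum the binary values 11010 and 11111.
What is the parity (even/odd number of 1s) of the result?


11010 = 26
11111 = 31
Sum = 57 = 111001
1s count = 4

even parity (4 ones in 111001)


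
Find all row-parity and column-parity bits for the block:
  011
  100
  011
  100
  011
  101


Row parities: 010100
Column parities: 110

Row P: 010100, Col P: 110, Corner: 0


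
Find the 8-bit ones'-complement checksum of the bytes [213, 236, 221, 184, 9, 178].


Sum = 1041 mod 256 = 17
Complement = 238

238


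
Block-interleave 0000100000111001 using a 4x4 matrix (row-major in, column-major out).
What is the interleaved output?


Matrix:
  0000
  1000
  0011
  1001
Read columns: 0101000000100011

0101000000100011


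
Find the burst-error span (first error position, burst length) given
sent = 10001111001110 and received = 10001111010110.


XOR: 00000000011000

Burst at position 9, length 2


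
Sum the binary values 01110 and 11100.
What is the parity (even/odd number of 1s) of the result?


01110 = 14
11100 = 28
Sum = 42 = 101010
1s count = 3

odd parity (3 ones in 101010)


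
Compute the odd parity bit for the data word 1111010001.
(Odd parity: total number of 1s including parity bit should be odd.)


Number of 1s in data: 6
Parity bit: 1

1


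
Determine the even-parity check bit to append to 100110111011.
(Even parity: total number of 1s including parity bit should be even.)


Number of 1s in data: 8
Parity bit: 0

0


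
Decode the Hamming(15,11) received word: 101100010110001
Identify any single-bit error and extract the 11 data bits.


Syndrome = 0: no error detected

Data: 10000110001 (no errors)


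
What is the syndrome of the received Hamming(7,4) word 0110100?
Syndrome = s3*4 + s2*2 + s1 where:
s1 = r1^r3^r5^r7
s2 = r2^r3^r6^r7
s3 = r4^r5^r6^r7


s1=0, s2=0, s3=1

Syndrome = 4 (error at position 4)


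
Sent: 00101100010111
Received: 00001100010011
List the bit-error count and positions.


XOR: 00100000000100

2 error(s) at position(s): 2, 11


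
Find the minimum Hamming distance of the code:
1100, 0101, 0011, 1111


Comparing all pairs, minimum distance: 2
Can detect 1 errors, correct 0 errors

2


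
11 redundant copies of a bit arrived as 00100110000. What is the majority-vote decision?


Ones: 3 out of 11
Threshold: 6

0 (3/11 voted 1)


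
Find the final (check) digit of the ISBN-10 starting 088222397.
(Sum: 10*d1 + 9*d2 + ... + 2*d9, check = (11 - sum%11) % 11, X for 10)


Weighted sum: 225
225 mod 11 = 5

Check digit: 6


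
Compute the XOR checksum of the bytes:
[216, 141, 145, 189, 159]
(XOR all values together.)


XOR chain: 216 ^ 141 ^ 145 ^ 189 ^ 159 = 230

230


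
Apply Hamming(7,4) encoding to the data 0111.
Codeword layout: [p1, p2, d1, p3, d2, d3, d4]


Parity bits: p1=0, p2=0, p3=1

0001111


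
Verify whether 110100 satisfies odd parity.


Number of 1s: 3

Yes, parity is correct (3 ones)


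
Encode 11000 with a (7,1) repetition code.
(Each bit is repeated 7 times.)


Each bit -> 7 copies

11111111111111000000000000000000000


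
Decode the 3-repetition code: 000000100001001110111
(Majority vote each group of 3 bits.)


Groups: 000, 000, 100, 001, 001, 110, 111
Majority votes: 0000011

0000011


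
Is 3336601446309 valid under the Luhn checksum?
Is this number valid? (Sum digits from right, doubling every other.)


Luhn sum = 49
49 mod 10 = 9

Invalid (Luhn sum mod 10 = 9)


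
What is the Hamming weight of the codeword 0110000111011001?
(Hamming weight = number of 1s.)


Counting 1s in 0110000111011001

8


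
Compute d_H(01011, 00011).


XOR: 01000
Count of 1s: 1

1


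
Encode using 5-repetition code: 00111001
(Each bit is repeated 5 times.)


Each bit -> 5 copies

0000000000111111111111111000000000011111


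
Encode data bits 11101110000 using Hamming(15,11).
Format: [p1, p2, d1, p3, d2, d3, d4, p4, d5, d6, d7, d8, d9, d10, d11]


Parity bits: p1=0, p2=0, p3=0, p4=1

001011011110000


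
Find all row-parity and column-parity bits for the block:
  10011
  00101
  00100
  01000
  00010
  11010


Row parities: 101111
Column parities: 00010

Row P: 101111, Col P: 00010, Corner: 1


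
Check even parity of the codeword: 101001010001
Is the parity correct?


Number of 1s: 5

No, parity error (5 ones)


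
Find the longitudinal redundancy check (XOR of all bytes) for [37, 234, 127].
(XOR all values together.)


XOR chain: 37 ^ 234 ^ 127 = 176

176


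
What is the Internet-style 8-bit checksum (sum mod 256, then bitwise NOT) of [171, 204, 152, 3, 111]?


Sum = 641 mod 256 = 129
Complement = 126

126


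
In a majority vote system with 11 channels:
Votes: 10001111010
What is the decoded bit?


Ones: 6 out of 11
Threshold: 6

1 (6/11 voted 1)


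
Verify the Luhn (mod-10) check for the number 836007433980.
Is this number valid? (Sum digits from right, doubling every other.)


Luhn sum = 53
53 mod 10 = 3

Invalid (Luhn sum mod 10 = 3)


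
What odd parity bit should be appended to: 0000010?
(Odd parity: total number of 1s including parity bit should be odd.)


Number of 1s in data: 1
Parity bit: 0

0


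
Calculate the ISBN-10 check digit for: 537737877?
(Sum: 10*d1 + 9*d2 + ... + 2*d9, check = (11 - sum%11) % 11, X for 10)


Weighted sum: 302
302 mod 11 = 5

Check digit: 6


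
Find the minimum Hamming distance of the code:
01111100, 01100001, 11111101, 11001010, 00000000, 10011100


Comparing all pairs, minimum distance: 2
Can detect 1 errors, correct 0 errors

2


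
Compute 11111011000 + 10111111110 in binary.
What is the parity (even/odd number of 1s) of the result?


11111011000 = 2008
10111111110 = 1534
Sum = 3542 = 110111010110
1s count = 8

even parity (8 ones in 110111010110)


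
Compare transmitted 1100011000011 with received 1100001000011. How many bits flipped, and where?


XOR: 0000010000000

1 error(s) at position(s): 5


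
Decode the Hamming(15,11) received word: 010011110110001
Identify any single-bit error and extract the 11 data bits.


Syndrome = 0: no error detected

Data: 01110110001 (no errors)


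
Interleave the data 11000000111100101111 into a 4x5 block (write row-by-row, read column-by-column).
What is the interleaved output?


Matrix:
  11000
  00011
  11001
  01111
Read columns: 10101011000101010111

10101011000101010111


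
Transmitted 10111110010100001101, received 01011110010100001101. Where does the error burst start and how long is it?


XOR: 11100000000000000000

Burst at position 0, length 3


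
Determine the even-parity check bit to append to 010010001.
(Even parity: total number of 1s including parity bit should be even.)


Number of 1s in data: 3
Parity bit: 1

1


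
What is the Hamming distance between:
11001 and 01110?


XOR: 10111
Count of 1s: 4

4


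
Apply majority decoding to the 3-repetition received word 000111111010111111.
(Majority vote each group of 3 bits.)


Groups: 000, 111, 111, 010, 111, 111
Majority votes: 011011

011011


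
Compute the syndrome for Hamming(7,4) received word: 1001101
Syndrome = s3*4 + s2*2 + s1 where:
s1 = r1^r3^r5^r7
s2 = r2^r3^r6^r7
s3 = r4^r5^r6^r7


s1=1, s2=1, s3=1

Syndrome = 7 (error at position 7)


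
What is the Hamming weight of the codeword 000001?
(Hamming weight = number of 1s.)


Counting 1s in 000001

1


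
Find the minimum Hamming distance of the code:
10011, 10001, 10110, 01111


Comparing all pairs, minimum distance: 1
Can detect 0 errors, correct 0 errors

1


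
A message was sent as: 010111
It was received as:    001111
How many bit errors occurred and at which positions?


XOR: 011000

2 error(s) at position(s): 1, 2


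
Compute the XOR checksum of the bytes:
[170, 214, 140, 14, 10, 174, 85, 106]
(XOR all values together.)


XOR chain: 170 ^ 214 ^ 140 ^ 14 ^ 10 ^ 174 ^ 85 ^ 106 = 101

101


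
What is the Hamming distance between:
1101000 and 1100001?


XOR: 0001001
Count of 1s: 2

2


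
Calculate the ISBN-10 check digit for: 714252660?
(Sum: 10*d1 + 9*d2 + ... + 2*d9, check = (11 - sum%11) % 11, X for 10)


Weighted sum: 207
207 mod 11 = 9

Check digit: 2


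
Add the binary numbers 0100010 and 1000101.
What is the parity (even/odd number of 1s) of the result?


0100010 = 34
1000101 = 69
Sum = 103 = 1100111
1s count = 5

odd parity (5 ones in 1100111)


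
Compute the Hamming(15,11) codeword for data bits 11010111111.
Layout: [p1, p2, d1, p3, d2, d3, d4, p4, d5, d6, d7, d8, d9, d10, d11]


Parity bits: p1=0, p2=0, p3=0, p4=0

001010100111111


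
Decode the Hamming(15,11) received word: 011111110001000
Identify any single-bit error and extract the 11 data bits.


Syndrome = 5: error at position 5

Data: 10110001000 (corrected bit 5)


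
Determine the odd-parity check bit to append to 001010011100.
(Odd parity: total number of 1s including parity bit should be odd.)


Number of 1s in data: 5
Parity bit: 0

0


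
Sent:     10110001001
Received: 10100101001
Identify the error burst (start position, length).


XOR: 00010100000

Burst at position 3, length 3


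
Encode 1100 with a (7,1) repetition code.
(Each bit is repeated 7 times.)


Each bit -> 7 copies

1111111111111100000000000000


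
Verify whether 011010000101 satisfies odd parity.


Number of 1s: 5

Yes, parity is correct (5 ones)


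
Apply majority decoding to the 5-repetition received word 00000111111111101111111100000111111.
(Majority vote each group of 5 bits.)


Groups: 00000, 11111, 11111, 01111, 11110, 00001, 11111
Majority votes: 0111101

0111101


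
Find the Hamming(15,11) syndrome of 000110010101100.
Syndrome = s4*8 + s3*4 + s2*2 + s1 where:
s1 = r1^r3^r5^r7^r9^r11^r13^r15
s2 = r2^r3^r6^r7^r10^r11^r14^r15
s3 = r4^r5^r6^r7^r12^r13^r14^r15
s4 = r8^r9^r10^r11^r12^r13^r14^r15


s1=0, s2=1, s3=0, s4=0

Syndrome = 2 (error at position 2)


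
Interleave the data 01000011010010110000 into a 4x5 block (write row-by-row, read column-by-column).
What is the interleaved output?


Matrix:
  01000
  01101
  00101
  10000
Read columns: 00011100011000000110

00011100011000000110


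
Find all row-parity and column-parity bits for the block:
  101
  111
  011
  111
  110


Row parities: 01010
Column parities: 000

Row P: 01010, Col P: 000, Corner: 0


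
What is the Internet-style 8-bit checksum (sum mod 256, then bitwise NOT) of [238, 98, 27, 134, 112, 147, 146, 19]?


Sum = 921 mod 256 = 153
Complement = 102

102


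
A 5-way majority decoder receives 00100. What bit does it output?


Ones: 1 out of 5
Threshold: 3

0 (1/5 voted 1)


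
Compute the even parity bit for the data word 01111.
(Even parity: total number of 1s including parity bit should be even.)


Number of 1s in data: 4
Parity bit: 0

0


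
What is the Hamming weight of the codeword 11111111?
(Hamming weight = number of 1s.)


Counting 1s in 11111111

8


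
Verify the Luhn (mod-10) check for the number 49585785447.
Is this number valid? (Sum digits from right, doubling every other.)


Luhn sum = 63
63 mod 10 = 3

Invalid (Luhn sum mod 10 = 3)


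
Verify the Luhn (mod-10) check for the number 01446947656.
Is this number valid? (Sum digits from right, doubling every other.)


Luhn sum = 51
51 mod 10 = 1

Invalid (Luhn sum mod 10 = 1)


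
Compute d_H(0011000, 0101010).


XOR: 0110010
Count of 1s: 3

3


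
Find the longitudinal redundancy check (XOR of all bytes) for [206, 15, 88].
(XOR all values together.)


XOR chain: 206 ^ 15 ^ 88 = 153

153


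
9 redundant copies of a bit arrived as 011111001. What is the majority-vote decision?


Ones: 6 out of 9
Threshold: 5

1 (6/9 voted 1)


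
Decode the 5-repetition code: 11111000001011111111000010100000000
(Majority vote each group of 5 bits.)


Groups: 11111, 00000, 10111, 11111, 00001, 01000, 00000
Majority votes: 1011000

1011000


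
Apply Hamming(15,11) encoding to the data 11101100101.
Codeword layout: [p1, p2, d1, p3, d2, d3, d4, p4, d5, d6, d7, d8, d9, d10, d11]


Parity bits: p1=1, p2=0, p3=0, p4=0

101011001100101


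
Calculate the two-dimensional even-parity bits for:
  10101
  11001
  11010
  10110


Row parities: 1111
Column parities: 00000

Row P: 1111, Col P: 00000, Corner: 0


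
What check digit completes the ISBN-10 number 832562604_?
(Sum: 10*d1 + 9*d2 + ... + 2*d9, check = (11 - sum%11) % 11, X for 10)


Weighted sum: 236
236 mod 11 = 5

Check digit: 6


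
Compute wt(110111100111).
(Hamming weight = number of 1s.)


Counting 1s in 110111100111

9


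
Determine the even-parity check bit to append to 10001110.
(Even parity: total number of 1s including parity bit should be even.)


Number of 1s in data: 4
Parity bit: 0

0


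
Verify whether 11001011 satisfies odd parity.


Number of 1s: 5

Yes, parity is correct (5 ones)


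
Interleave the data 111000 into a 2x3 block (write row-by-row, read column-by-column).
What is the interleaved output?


Matrix:
  111
  000
Read columns: 101010

101010


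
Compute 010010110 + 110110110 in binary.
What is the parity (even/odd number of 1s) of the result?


010010110 = 150
110110110 = 438
Sum = 588 = 1001001100
1s count = 4

even parity (4 ones in 1001001100)


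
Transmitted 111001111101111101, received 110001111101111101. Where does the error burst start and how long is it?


XOR: 001000000000000000

Burst at position 2, length 1


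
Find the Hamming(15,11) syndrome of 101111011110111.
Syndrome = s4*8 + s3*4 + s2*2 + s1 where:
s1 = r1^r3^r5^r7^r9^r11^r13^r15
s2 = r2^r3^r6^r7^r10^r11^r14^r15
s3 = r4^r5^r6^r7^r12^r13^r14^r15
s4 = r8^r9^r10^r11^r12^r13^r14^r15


s1=1, s2=0, s3=0, s4=1

Syndrome = 9 (error at position 9)


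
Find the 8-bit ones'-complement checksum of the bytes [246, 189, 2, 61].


Sum = 498 mod 256 = 242
Complement = 13

13


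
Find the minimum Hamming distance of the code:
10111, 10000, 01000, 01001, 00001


Comparing all pairs, minimum distance: 1
Can detect 0 errors, correct 0 errors

1


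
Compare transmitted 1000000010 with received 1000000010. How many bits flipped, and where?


XOR: 0000000000

0 errors (received matches sent)


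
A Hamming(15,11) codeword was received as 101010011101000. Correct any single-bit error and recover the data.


Syndrome = 0: no error detected

Data: 11001101000 (no errors)


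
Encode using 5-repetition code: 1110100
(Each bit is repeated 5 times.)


Each bit -> 5 copies

11111111111111100000111110000000000


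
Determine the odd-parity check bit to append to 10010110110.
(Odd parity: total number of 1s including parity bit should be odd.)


Number of 1s in data: 6
Parity bit: 1

1


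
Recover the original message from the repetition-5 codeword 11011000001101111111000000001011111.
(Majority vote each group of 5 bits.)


Groups: 11011, 00000, 11011, 11111, 00000, 00010, 11111
Majority votes: 1011001

1011001


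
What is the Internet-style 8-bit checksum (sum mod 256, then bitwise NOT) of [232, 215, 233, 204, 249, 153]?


Sum = 1286 mod 256 = 6
Complement = 249

249


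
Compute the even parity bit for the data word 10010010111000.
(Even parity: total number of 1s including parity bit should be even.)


Number of 1s in data: 6
Parity bit: 0

0


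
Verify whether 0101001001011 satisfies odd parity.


Number of 1s: 6

No, parity error (6 ones)


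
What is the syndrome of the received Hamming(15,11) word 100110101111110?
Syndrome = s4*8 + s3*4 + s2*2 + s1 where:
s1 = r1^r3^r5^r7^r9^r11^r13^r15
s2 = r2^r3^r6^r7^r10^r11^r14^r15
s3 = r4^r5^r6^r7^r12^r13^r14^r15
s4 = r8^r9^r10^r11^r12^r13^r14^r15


s1=0, s2=0, s3=0, s4=0

Syndrome = 0 (no error)


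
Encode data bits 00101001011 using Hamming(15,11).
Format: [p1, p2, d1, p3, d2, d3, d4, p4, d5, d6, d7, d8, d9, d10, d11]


Parity bits: p1=0, p2=1, p3=0, p4=0

010001001001011


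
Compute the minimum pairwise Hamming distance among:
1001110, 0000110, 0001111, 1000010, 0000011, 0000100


Comparing all pairs, minimum distance: 1
Can detect 0 errors, correct 0 errors

1


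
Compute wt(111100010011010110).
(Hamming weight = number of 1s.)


Counting 1s in 111100010011010110

10


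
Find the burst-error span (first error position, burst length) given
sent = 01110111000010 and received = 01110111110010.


XOR: 00000000110000

Burst at position 8, length 2


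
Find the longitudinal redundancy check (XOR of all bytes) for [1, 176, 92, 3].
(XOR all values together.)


XOR chain: 1 ^ 176 ^ 92 ^ 3 = 238

238


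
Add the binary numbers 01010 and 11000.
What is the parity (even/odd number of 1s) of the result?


01010 = 10
11000 = 24
Sum = 34 = 100010
1s count = 2

even parity (2 ones in 100010)


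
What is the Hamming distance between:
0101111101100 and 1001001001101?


XOR: 1100110100001
Count of 1s: 6

6


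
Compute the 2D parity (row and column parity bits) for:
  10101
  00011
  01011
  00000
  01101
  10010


Row parities: 101010
Column parities: 00010

Row P: 101010, Col P: 00010, Corner: 1


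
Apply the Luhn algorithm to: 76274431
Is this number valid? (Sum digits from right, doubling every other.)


Luhn sum = 41
41 mod 10 = 1

Invalid (Luhn sum mod 10 = 1)


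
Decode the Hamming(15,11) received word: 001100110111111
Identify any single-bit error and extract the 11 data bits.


Syndrome = 9: error at position 9

Data: 10011111111 (corrected bit 9)


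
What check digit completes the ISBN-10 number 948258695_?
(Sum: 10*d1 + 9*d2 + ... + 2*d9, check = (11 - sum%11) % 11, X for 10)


Weighted sum: 335
335 mod 11 = 5

Check digit: 6


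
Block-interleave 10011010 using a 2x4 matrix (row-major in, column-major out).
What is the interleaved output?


Matrix:
  1001
  1010
Read columns: 11000110

11000110


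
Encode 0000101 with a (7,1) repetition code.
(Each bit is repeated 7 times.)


Each bit -> 7 copies

0000000000000000000000000000111111100000001111111


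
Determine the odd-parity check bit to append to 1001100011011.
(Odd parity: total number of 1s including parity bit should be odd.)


Number of 1s in data: 7
Parity bit: 0

0


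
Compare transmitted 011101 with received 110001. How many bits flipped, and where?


XOR: 101100

3 error(s) at position(s): 0, 2, 3


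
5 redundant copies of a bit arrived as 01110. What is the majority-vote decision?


Ones: 3 out of 5
Threshold: 3

1 (3/5 voted 1)


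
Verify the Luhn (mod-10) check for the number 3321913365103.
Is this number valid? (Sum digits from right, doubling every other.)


Luhn sum = 44
44 mod 10 = 4

Invalid (Luhn sum mod 10 = 4)


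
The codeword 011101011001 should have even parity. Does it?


Number of 1s: 7

No, parity error (7 ones)


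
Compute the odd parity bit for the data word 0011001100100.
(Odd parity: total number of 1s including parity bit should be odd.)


Number of 1s in data: 5
Parity bit: 0

0


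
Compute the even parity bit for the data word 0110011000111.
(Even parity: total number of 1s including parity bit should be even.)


Number of 1s in data: 7
Parity bit: 1

1


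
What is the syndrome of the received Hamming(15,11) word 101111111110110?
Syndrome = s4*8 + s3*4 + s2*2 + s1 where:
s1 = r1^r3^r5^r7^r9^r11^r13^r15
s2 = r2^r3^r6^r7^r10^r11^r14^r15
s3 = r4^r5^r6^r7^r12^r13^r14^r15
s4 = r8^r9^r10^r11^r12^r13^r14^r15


s1=1, s2=0, s3=0, s4=0

Syndrome = 1 (error at position 1)


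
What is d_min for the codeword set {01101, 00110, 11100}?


Comparing all pairs, minimum distance: 2
Can detect 1 errors, correct 0 errors

2


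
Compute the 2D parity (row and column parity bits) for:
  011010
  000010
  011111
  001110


Row parities: 1111
Column parities: 001001

Row P: 1111, Col P: 001001, Corner: 0


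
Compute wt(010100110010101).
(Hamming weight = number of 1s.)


Counting 1s in 010100110010101

7


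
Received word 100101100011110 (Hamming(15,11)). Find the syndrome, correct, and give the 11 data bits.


Syndrome = 0: no error detected

Data: 00110011110 (no errors)


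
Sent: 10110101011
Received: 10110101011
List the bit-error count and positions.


XOR: 00000000000

0 errors (received matches sent)


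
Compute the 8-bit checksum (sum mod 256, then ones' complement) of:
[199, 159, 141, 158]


Sum = 657 mod 256 = 145
Complement = 110

110


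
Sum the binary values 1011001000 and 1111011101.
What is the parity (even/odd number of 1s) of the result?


1011001000 = 712
1111011101 = 989
Sum = 1701 = 11010100101
1s count = 6

even parity (6 ones in 11010100101)


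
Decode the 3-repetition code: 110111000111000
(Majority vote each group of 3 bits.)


Groups: 110, 111, 000, 111, 000
Majority votes: 11010

11010


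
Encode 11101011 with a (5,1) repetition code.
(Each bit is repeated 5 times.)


Each bit -> 5 copies

1111111111111110000011111000001111111111


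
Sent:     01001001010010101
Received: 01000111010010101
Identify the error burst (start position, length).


XOR: 00001110000000000

Burst at position 4, length 3


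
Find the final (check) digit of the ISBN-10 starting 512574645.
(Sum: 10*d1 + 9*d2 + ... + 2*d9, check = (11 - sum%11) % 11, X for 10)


Weighted sum: 218
218 mod 11 = 9

Check digit: 2


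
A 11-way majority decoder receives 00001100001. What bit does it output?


Ones: 3 out of 11
Threshold: 6

0 (3/11 voted 1)


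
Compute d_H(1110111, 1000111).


XOR: 0110000
Count of 1s: 2

2


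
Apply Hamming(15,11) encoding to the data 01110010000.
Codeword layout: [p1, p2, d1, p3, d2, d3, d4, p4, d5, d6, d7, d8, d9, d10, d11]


Parity bits: p1=1, p2=1, p3=1, p4=1

110111110010000


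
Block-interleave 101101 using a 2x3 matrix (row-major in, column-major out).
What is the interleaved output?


Matrix:
  101
  101
Read columns: 110011

110011


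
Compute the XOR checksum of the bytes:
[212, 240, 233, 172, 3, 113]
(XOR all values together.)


XOR chain: 212 ^ 240 ^ 233 ^ 172 ^ 3 ^ 113 = 19

19


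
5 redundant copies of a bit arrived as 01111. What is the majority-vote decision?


Ones: 4 out of 5
Threshold: 3

1 (4/5 voted 1)


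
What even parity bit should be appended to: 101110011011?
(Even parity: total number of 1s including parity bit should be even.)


Number of 1s in data: 8
Parity bit: 0

0


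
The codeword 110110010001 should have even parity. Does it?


Number of 1s: 6

Yes, parity is correct (6 ones)


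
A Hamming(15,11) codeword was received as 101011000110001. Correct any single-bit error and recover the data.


Syndrome = 15: error at position 15

Data: 11100110000 (corrected bit 15)


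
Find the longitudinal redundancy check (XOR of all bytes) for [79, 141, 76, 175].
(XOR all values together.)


XOR chain: 79 ^ 141 ^ 76 ^ 175 = 33

33


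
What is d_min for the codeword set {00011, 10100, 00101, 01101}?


Comparing all pairs, minimum distance: 1
Can detect 0 errors, correct 0 errors

1


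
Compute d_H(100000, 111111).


XOR: 011111
Count of 1s: 5

5


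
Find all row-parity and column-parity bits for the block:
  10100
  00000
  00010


Row parities: 001
Column parities: 10110

Row P: 001, Col P: 10110, Corner: 1


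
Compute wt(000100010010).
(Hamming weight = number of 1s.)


Counting 1s in 000100010010

3


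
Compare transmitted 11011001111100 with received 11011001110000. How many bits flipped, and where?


XOR: 00000000001100

2 error(s) at position(s): 10, 11


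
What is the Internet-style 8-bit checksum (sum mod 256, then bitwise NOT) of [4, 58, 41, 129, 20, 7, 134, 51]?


Sum = 444 mod 256 = 188
Complement = 67

67


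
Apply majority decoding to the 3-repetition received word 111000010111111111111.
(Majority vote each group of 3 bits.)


Groups: 111, 000, 010, 111, 111, 111, 111
Majority votes: 1001111

1001111


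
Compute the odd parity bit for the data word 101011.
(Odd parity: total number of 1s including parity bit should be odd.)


Number of 1s in data: 4
Parity bit: 1

1


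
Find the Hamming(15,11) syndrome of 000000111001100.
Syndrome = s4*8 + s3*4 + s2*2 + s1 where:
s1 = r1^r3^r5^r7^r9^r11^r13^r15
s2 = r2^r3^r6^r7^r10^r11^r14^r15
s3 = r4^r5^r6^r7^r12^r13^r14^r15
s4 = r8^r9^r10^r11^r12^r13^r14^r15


s1=1, s2=1, s3=1, s4=0

Syndrome = 7 (error at position 7)


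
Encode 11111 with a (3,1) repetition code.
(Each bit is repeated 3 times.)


Each bit -> 3 copies

111111111111111


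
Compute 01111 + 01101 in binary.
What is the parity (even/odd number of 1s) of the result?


01111 = 15
01101 = 13
Sum = 28 = 11100
1s count = 3

odd parity (3 ones in 11100)


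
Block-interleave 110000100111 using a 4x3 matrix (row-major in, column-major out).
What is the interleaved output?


Matrix:
  110
  000
  100
  111
Read columns: 101110010001

101110010001


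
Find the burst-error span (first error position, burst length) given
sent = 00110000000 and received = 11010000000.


XOR: 11100000000

Burst at position 0, length 3


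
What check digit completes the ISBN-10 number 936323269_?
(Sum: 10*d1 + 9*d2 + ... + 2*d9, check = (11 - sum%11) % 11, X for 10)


Weighted sum: 257
257 mod 11 = 4

Check digit: 7


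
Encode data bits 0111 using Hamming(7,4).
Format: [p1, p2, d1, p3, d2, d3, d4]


Parity bits: p1=0, p2=0, p3=1

0001111


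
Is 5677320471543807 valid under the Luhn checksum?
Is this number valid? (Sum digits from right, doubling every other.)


Luhn sum = 63
63 mod 10 = 3

Invalid (Luhn sum mod 10 = 3)


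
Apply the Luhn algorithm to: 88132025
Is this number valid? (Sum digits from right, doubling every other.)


Luhn sum = 33
33 mod 10 = 3

Invalid (Luhn sum mod 10 = 3)


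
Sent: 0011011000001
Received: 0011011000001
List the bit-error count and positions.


XOR: 0000000000000

0 errors (received matches sent)


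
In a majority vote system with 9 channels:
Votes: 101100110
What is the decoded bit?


Ones: 5 out of 9
Threshold: 5

1 (5/9 voted 1)


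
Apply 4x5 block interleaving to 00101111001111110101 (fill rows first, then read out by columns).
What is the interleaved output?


Matrix:
  00101
  11100
  11111
  10101
Read columns: 01110110111100101011

01110110111100101011


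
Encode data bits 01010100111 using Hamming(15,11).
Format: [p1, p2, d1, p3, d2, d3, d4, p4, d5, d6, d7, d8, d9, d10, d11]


Parity bits: p1=0, p2=0, p3=1, p4=0

000110100100111


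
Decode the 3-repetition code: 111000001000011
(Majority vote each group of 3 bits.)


Groups: 111, 000, 001, 000, 011
Majority votes: 10001

10001


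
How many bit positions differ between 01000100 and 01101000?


XOR: 00101100
Count of 1s: 3

3


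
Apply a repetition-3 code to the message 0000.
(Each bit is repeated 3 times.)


Each bit -> 3 copies

000000000000


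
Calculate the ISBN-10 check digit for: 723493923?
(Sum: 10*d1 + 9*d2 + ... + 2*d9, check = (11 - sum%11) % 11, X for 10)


Weighted sum: 257
257 mod 11 = 4

Check digit: 7


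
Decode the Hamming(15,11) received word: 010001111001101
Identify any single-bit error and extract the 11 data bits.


Syndrome = 12: error at position 12

Data: 00111000101 (corrected bit 12)


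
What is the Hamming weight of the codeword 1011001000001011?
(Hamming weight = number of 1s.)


Counting 1s in 1011001000001011

7


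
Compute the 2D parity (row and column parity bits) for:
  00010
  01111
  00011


Row parities: 100
Column parities: 01110

Row P: 100, Col P: 01110, Corner: 1


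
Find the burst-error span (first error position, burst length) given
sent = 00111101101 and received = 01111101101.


XOR: 01000000000

Burst at position 1, length 1


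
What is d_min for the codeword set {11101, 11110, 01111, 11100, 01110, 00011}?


Comparing all pairs, minimum distance: 1
Can detect 0 errors, correct 0 errors

1


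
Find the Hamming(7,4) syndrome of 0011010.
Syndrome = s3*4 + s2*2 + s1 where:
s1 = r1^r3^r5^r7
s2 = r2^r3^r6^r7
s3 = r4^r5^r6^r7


s1=1, s2=0, s3=0

Syndrome = 1 (error at position 1)


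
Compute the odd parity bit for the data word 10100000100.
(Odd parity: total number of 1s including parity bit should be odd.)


Number of 1s in data: 3
Parity bit: 0

0


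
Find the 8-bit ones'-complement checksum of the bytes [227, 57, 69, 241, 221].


Sum = 815 mod 256 = 47
Complement = 208

208


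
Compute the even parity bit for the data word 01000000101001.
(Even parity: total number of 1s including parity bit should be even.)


Number of 1s in data: 4
Parity bit: 0

0


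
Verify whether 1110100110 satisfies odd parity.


Number of 1s: 6

No, parity error (6 ones)


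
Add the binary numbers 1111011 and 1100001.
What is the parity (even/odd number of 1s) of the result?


1111011 = 123
1100001 = 97
Sum = 220 = 11011100
1s count = 5

odd parity (5 ones in 11011100)


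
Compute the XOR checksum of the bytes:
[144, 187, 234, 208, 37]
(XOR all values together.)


XOR chain: 144 ^ 187 ^ 234 ^ 208 ^ 37 = 52

52


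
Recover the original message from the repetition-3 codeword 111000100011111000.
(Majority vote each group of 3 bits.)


Groups: 111, 000, 100, 011, 111, 000
Majority votes: 100110

100110


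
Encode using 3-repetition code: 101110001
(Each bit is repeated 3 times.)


Each bit -> 3 copies

111000111111111000000000111


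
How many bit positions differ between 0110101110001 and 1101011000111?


XOR: 1011110110110
Count of 1s: 9

9


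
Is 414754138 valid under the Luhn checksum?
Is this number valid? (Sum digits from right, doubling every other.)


Luhn sum = 43
43 mod 10 = 3

Invalid (Luhn sum mod 10 = 3)


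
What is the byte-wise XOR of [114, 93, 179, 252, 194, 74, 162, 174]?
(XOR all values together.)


XOR chain: 114 ^ 93 ^ 179 ^ 252 ^ 194 ^ 74 ^ 162 ^ 174 = 228

228


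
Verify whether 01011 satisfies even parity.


Number of 1s: 3

No, parity error (3 ones)


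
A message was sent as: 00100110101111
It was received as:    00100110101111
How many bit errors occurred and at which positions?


XOR: 00000000000000

0 errors (received matches sent)


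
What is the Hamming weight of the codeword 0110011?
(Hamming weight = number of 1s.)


Counting 1s in 0110011

4


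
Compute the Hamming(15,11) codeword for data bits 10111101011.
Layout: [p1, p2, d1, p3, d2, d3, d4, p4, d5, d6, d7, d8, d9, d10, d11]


Parity bits: p1=0, p2=0, p3=1, p4=1

001101111101011


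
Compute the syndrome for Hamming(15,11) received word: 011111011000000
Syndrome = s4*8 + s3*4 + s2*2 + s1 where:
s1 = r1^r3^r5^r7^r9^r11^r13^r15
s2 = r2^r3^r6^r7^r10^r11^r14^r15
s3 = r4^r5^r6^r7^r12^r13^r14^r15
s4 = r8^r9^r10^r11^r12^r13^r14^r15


s1=1, s2=1, s3=1, s4=0

Syndrome = 7 (error at position 7)


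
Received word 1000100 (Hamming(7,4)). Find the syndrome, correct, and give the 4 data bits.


Syndrome = 4: error at position 4

Data: 0100 (corrected bit 4)


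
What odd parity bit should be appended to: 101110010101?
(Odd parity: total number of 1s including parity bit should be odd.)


Number of 1s in data: 7
Parity bit: 0

0


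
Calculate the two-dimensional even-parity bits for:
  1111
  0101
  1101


Row parities: 001
Column parities: 0111

Row P: 001, Col P: 0111, Corner: 1


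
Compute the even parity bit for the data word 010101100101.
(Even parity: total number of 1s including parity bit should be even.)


Number of 1s in data: 6
Parity bit: 0

0


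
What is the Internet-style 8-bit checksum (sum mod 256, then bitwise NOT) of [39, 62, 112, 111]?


Sum = 324 mod 256 = 68
Complement = 187

187


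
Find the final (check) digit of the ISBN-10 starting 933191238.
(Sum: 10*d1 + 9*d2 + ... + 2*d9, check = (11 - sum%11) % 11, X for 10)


Weighted sum: 240
240 mod 11 = 9

Check digit: 2


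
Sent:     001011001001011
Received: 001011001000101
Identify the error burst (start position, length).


XOR: 000000000001110

Burst at position 11, length 3


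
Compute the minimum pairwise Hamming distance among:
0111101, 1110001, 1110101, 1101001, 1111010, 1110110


Comparing all pairs, minimum distance: 1
Can detect 0 errors, correct 0 errors

1


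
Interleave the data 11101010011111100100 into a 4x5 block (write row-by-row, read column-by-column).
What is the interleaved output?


Matrix:
  11101
  01001
  11111
  00100
Read columns: 10101110101100101110

10101110101100101110


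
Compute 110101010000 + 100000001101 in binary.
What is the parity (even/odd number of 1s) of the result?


110101010000 = 3408
100000001101 = 2061
Sum = 5469 = 1010101011101
1s count = 8

even parity (8 ones in 1010101011101)


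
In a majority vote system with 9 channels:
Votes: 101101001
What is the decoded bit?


Ones: 5 out of 9
Threshold: 5

1 (5/9 voted 1)


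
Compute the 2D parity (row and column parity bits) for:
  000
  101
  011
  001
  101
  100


Row parities: 000101
Column parities: 110

Row P: 000101, Col P: 110, Corner: 0


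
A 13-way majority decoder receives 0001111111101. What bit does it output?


Ones: 9 out of 13
Threshold: 7

1 (9/13 voted 1)


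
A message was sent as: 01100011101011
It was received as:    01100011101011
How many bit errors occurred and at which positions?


XOR: 00000000000000

0 errors (received matches sent)


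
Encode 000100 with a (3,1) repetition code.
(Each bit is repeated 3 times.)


Each bit -> 3 copies

000000000111000000


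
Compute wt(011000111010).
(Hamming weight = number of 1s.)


Counting 1s in 011000111010

6


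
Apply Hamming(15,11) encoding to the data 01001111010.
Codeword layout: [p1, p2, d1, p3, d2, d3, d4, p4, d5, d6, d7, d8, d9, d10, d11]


Parity bits: p1=1, p2=1, p3=1, p4=1

110110011111010


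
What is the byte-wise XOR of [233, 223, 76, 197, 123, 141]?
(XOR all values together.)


XOR chain: 233 ^ 223 ^ 76 ^ 197 ^ 123 ^ 141 = 73

73


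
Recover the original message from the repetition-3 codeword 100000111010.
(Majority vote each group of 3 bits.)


Groups: 100, 000, 111, 010
Majority votes: 0010

0010


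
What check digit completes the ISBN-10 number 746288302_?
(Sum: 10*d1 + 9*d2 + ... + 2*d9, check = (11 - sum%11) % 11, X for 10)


Weighted sum: 272
272 mod 11 = 8

Check digit: 3


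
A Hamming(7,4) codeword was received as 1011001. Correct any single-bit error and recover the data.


Syndrome = 1: error at position 1

Data: 1001 (corrected bit 1)


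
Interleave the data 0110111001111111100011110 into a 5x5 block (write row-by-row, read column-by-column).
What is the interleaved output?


Matrix:
  01101
  11001
  11111
  11000
  11110
Read columns: 0111111111101010010111100

0111111111101010010111100


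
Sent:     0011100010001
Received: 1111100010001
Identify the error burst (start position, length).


XOR: 1100000000000

Burst at position 0, length 2


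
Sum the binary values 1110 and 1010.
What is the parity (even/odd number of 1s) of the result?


1110 = 14
1010 = 10
Sum = 24 = 11000
1s count = 2

even parity (2 ones in 11000)


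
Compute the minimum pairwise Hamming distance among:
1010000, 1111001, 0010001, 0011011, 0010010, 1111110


Comparing all pairs, minimum distance: 2
Can detect 1 errors, correct 0 errors

2


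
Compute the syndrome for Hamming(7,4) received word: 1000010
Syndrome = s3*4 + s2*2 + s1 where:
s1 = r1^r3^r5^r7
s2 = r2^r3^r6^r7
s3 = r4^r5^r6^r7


s1=1, s2=1, s3=1

Syndrome = 7 (error at position 7)


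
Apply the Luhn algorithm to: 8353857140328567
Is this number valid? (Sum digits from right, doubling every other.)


Luhn sum = 70
70 mod 10 = 0

Valid (Luhn sum mod 10 = 0)


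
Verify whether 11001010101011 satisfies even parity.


Number of 1s: 8

Yes, parity is correct (8 ones)


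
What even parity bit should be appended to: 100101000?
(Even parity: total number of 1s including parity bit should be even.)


Number of 1s in data: 3
Parity bit: 1

1


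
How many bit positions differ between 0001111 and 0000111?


XOR: 0001000
Count of 1s: 1

1


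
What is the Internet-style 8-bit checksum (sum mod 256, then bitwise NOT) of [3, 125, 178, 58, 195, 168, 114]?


Sum = 841 mod 256 = 73
Complement = 182

182


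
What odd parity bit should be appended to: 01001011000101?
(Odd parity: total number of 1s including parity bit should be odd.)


Number of 1s in data: 6
Parity bit: 1

1


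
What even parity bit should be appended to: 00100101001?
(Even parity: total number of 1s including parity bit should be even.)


Number of 1s in data: 4
Parity bit: 0

0
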